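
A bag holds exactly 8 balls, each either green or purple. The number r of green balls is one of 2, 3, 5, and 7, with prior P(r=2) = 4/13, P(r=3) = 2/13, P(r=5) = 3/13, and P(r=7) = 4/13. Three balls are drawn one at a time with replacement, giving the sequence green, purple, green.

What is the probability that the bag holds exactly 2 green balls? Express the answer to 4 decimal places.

0.1582

For each hypothesis, P(data | H) works out to: P(data | r = 2) = (2/8)(6/8)(2/8) = 0.046875; P(data | r = 3) = (3/8)(5/8)(3/8) = 0.087891; P(data | r = 5) = (5/8)(3/8)(5/8) = 0.14648; P(data | r = 7) = (7/8)(1/8)(7/8) = 0.095703.
The prior-weighted likelihoods are 4/13 · 0.046875 = 0.014423, 2/13 · 0.087891 = 0.013522, 3/13 · 0.14648 = 0.033804, 4/13 · 0.095703 = 0.029447; summing to 0.091196.
Hence P(r = 2 | data) = (0.014423) / (0.091196) = 0.15815.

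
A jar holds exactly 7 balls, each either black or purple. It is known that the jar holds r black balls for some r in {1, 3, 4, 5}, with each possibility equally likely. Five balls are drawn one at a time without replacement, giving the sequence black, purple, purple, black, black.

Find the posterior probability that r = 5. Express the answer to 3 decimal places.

0.357

The likelihood of the observed sequence under each hypothesis: P(data | r = 1) = (1/7)(6/6)(5/5)(0/4) = 0; P(data | r = 3) = (3/7)(4/6)(3/5)(2/4)(1/3) = 1/35; P(data | r = 4) = (4/7)(3/6)(2/5)(3/4)(2/3) = 2/35; P(data | r = 5) = (5/7)(2/6)(1/5)(4/4)(3/3) = 1/21.
Weighting by the prior gives 1/4 · 0 = 0, 1/4 · 1/35 = 1/140, 1/4 · 2/35 = 1/70, 1/4 · 1/21 = 1/84; these sum to 1/30.
So P(r = 5 | data) = (1/84) / (1/30) = 5/14.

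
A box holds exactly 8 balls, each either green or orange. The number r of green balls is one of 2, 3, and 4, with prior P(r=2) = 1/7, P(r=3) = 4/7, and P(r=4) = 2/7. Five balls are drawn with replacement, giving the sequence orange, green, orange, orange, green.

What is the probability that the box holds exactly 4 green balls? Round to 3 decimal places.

For each hypothesis, P(data | H) works out to: P(data | r = 2) = (6/8)(2/8)(6/8)(6/8)(2/8) = 0.026367; P(data | r = 3) = (5/8)(3/8)(5/8)(5/8)(3/8) = 0.034332; P(data | r = 4) = (4/8)(4/8)(4/8)(4/8)(4/8) = 0.03125.
Multiplying each by its prior: 1/7 · 0.026367 = 0.0037667, 4/7 · 0.034332 = 0.019618, 2/7 · 0.03125 = 0.0089286; summing to 0.032314.
Hence P(r = 4 | data) = (0.0089286) / (0.032314) = 0.27631.

0.276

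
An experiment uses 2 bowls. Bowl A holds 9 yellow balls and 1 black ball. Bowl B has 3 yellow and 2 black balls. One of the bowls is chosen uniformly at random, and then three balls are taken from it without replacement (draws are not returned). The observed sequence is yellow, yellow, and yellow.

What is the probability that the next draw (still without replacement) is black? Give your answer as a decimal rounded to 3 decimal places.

For each hypothesis, P(data | H) works out to: P(data | bowl A) = (9/10)(8/9)(7/8) = 7/10; P(data | bowl B) = (3/5)(2/4)(1/3) = 1/10.
Multiplying each by its prior: 1/2 · 7/10 = 7/20, 1/2 · 1/10 = 1/20; with total 2/5.
Dividing through by the total gives posterior P(bowl A | data) = 7/8, P(bowl B | data) = 1/8.
So P(black next | data) = Σ P(black next | H) P(H | data) = (1/7)(7/8) + (1)(1/8) = 1/4.

0.250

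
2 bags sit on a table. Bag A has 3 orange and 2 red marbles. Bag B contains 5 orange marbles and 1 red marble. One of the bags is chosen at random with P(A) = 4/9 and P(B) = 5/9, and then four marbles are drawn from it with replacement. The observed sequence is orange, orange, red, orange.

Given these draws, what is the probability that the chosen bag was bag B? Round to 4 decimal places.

0.5825

The likelihood of the observed sequence under each hypothesis: P(data | bag A) = (3/5)(3/5)(2/5)(3/5) = 0.0864; P(data | bag B) = (5/6)(5/6)(1/6)(5/6) = 0.096451.
Weighting by the prior gives 4/9 · 0.0864 = 0.0384, 5/9 · 0.096451 = 0.053584; summing to 0.091984.
So P(bag B | data) = (0.053584) / (0.091984) = 0.58253.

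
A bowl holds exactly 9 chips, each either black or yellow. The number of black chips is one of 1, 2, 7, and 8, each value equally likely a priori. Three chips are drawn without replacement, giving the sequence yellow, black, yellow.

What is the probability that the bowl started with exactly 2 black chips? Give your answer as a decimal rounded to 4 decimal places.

Under each hypothesis, the probability of the observed sequence is: P(data | r = 1) = (8/9)(1/8)(7/7) = 1/9; P(data | r = 2) = (7/9)(2/8)(6/7) = 1/6; P(data | r = 7) = (2/9)(7/8)(1/7) = 1/36; P(data | r = 8) = (1/9)(8/8)(0/7) = 0.
Weighting by the prior gives 1/4 · 1/9 = 1/36, 1/4 · 1/6 = 1/24, 1/4 · 1/36 = 1/144, 1/4 · 0 = 0; with total 11/144.
So P(r = 2 | data) = (1/24) / (11/144) = 6/11.

0.5455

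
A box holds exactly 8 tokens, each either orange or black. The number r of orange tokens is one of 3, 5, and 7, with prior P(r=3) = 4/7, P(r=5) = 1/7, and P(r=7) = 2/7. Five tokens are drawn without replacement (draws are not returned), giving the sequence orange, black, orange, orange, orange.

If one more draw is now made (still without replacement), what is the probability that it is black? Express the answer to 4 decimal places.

0.1176

Compute the likelihood of the observed sequence for each case: P(data | r = 3) = (3/8)(5/7)(2/6)(1/5)(0/4) = 0; P(data | r = 5) = (5/8)(3/7)(4/6)(3/5)(2/4) = 3/56; P(data | r = 7) = (7/8)(1/7)(6/6)(5/5)(4/4) = 1/8.
The prior-weighted likelihoods are 4/7 · 0 = 0, 1/7 · 3/56 = 3/392, 2/7 · 1/8 = 1/28; these sum to 17/392.
Normalising, the posterior is P(r = 3 | data) = 0, P(r = 5 | data) = 3/17, P(r = 7 | data) = 14/17.
So P(black next | data) = Σ P(black next | H) P(H | data) = (2/3)(3/17) + (0)(14/17) = 2/17.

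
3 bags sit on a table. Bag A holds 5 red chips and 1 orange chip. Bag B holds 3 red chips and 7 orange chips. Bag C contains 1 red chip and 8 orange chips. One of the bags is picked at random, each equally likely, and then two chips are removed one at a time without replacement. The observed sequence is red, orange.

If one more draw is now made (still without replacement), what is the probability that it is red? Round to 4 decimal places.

0.4402

For each hypothesis, P(data | H) works out to: P(data | bag A) = (5/6)(1/5) = 1/6; P(data | bag B) = (3/10)(7/9) = 7/30; P(data | bag C) = (1/9)(8/8) = 1/9.
The prior-weighted likelihoods are 1/3 · 1/6 = 1/18, 1/3 · 7/30 = 7/90, 1/3 · 1/9 = 1/27; these sum to 23/135.
Normalising, the posterior is P(bag A | data) = 15/46, P(bag B | data) = 21/46, P(bag C | data) = 5/23.
The predictive probability is P(red next | data) = (1)(15/46) + (1/4)(21/46) + (0)(5/23) = 81/184.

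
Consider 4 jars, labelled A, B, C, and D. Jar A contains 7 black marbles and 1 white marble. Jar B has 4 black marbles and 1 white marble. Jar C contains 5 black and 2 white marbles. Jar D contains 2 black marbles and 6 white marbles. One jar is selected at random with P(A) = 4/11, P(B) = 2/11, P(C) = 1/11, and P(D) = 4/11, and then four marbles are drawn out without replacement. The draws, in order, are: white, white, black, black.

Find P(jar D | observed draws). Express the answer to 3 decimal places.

Compute the likelihood of the observed sequence for each case: P(data | jar A) = (1/8)(0/7) = 0; P(data | jar B) = (1/5)(0/4) = 0; P(data | jar C) = (2/7)(1/6)(5/5)(4/4) = 1/21; P(data | jar D) = (6/8)(5/7)(2/6)(1/5) = 1/28.
Multiplying each by its prior: 4/11 · 0 = 0, 2/11 · 0 = 0, 1/11 · 1/21 = 1/231, 4/11 · 1/28 = 1/77; these sum to 4/231.
So P(jar D | data) = (1/77) / (4/231) = 3/4.

0.750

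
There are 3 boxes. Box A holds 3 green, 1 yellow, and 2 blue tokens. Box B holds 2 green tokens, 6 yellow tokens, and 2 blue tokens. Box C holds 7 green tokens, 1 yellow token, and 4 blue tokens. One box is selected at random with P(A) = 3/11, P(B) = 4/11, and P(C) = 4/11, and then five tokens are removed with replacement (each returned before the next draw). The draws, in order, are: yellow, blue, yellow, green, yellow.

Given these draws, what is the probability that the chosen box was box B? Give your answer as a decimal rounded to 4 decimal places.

0.9259

Compute the likelihood of the observed sequence for each case: P(data | box A) = (1/6)(2/6)(1/6)(3/6)(1/6) = 0.0007716; P(data | box B) = (6/10)(2/10)(6/10)(2/10)(6/10) = 0.00864; P(data | box C) = (1/12)(4/12)(1/12)(7/12)(1/12) = 0.00011253.
Multiplying each by its prior: 3/11 · 0.0007716 = 0.00021044, 4/11 · 0.00864 = 0.0031418, 4/11 · 0.00011253 = 4.0918e-05; with total 0.0033932.
By Bayes' rule, P(box B | data) = (0.0031418) / (0.0033932) = 0.92592.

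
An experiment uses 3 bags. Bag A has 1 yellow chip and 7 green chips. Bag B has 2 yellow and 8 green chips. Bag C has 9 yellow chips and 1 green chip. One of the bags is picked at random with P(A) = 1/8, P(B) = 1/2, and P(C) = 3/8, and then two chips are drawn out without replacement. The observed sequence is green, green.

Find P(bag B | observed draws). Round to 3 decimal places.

0.768

Compute the likelihood of the observed sequence for each case: P(data | bag A) = (7/8)(6/7) = 0.75; P(data | bag B) = (8/10)(7/9) = 0.62222; P(data | bag C) = (1/10)(0/9) = 0.
Weighting by the prior gives 1/8 · 0.75 = 0.09375, 1/2 · 0.62222 = 0.31111, 3/8 · 0 = 0; these sum to 0.40486.
So P(bag B | data) = (0.31111) / (0.40486) = 0.76844.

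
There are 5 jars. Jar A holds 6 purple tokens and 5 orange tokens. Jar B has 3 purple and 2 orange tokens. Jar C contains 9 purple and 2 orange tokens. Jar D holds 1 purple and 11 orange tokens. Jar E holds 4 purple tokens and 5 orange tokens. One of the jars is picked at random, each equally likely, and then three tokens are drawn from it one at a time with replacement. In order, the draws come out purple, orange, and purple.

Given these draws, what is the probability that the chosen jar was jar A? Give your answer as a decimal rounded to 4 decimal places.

0.2616

The likelihood of the observed sequence under each hypothesis: P(data | jar A) = (6/11)(5/11)(6/11) = 0.13524; P(data | jar B) = (3/5)(2/5)(3/5) = 0.144; P(data | jar C) = (9/11)(2/11)(9/11) = 0.12171; P(data | jar D) = (1/12)(11/12)(1/12) = 0.0063657; P(data | jar E) = (4/9)(5/9)(4/9) = 0.10974.
Multiplying each by its prior: 1/5 · 0.13524 = 0.027047, 1/5 · 0.144 = 0.0288, 1/5 · 0.12171 = 0.024343, 1/5 · 0.0063657 = 0.0012731, 1/5 · 0.10974 = 0.021948; with total 0.10341.
Therefore the posterior P(jar A | data) = (0.027047) / (0.10341) = 0.26155.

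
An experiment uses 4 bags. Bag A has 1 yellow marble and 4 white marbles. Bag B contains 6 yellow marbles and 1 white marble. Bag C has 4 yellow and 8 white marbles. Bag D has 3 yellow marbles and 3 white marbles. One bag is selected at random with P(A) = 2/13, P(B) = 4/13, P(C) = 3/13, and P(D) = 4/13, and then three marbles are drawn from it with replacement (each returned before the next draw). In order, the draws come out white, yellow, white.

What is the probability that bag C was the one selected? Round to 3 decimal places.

0.350

For each hypothesis, P(data | H) works out to: P(data | bag A) = (4/5)(1/5)(4/5) = 0.128; P(data | bag B) = (1/7)(6/7)(1/7) = 0.017493; P(data | bag C) = (8/12)(4/12)(8/12) = 0.14815; P(data | bag D) = (3/6)(3/6)(3/6) = 0.125.
Multiplying each by its prior: 2/13 · 0.128 = 0.019692, 4/13 · 0.017493 = 0.0053824, 3/13 · 0.14815 = 0.034188, 4/13 · 0.125 = 0.038462; these sum to 0.097724.
So P(bag C | data) = (0.034188) / (0.097724) = 0.34984.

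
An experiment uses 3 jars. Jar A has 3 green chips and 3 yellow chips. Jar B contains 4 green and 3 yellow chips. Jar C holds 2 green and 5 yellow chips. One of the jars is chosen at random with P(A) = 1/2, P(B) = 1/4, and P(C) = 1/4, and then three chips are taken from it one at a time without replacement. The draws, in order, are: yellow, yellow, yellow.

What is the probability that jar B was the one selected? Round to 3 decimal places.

The likelihood of the observed sequence under each hypothesis: P(data | jar A) = (3/6)(2/5)(1/4) = 1/20; P(data | jar B) = (3/7)(2/6)(1/5) = 1/35; P(data | jar C) = (5/7)(4/6)(3/5) = 2/7.
Multiplying each by its prior: 1/2 · 1/20 = 1/40, 1/4 · 1/35 = 1/140, 1/4 · 2/7 = 1/14; summing to 29/280.
Hence P(jar B | data) = (1/140) / (29/280) = 2/29.

0.069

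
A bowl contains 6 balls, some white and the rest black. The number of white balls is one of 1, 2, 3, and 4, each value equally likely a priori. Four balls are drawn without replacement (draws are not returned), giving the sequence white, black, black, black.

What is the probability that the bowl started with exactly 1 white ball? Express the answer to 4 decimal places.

0.4762

For each hypothesis, P(data | H) works out to: P(data | r = 1) = (1/6)(5/5)(4/4)(3/3) = 1/6; P(data | r = 2) = (2/6)(4/5)(3/4)(2/3) = 2/15; P(data | r = 3) = (3/6)(3/5)(2/4)(1/3) = 1/20; P(data | r = 4) = (4/6)(2/5)(1/4)(0/3) = 0.
Multiplying each by its prior: 1/4 · 1/6 = 1/24, 1/4 · 2/15 = 1/30, 1/4 · 1/20 = 1/80, 1/4 · 0 = 0; these sum to 7/80.
Therefore the posterior P(r = 1 | data) = (1/24) / (7/80) = 10/21.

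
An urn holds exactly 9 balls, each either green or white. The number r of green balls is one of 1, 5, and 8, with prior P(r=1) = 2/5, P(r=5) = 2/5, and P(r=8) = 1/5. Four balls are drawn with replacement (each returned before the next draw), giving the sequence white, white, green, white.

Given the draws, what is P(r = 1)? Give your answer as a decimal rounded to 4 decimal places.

Under each hypothesis, the probability of the observed sequence is: P(data | r = 1) = (8/9)(8/9)(1/9)(8/9) = 0.078037; P(data | r = 5) = (4/9)(4/9)(5/9)(4/9) = 0.048773; P(data | r = 8) = (1/9)(1/9)(8/9)(1/9) = 0.0012193.
Weighting by the prior gives 2/5 · 0.078037 = 0.031215, 2/5 · 0.048773 = 0.019509, 1/5 · 0.0012193 = 0.00024387; these sum to 0.050968.
By Bayes' rule, P(r = 1 | data) = (0.031215) / (0.050968) = 0.61244.

0.6124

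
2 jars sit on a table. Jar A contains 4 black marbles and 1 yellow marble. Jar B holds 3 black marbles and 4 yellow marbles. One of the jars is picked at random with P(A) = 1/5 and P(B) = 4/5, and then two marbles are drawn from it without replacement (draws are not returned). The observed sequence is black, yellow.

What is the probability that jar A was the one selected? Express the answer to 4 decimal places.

For each hypothesis, P(data | H) works out to: P(data | jar A) = (4/5)(1/4) = 1/5; P(data | jar B) = (3/7)(4/6) = 2/7.
Weighting by the prior gives 1/5 · 1/5 = 1/25, 4/5 · 2/7 = 8/35; these sum to 47/175.
So P(jar A | data) = (1/25) / (47/175) = 7/47.

0.1489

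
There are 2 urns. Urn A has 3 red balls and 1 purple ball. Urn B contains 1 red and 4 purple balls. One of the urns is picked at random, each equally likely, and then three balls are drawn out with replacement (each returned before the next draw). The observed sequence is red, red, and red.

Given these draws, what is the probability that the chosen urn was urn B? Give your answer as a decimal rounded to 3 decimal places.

For each hypothesis, P(data | H) works out to: P(data | urn A) = (3/4)(3/4)(3/4) = 0.42188; P(data | urn B) = (1/5)(1/5)(1/5) = 0.008.
Weighting by the prior gives 1/2 · 0.42188 = 0.21094, 1/2 · 0.008 = 0.004; with total 0.21494.
Hence P(urn B | data) = (0.004) / (0.21494) = 0.01861.

0.019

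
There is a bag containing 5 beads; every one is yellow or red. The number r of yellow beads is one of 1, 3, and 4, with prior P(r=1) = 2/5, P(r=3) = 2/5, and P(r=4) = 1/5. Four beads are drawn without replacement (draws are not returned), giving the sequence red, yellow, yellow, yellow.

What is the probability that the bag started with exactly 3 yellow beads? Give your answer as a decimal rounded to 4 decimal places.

0.5000

Compute the likelihood of the observed sequence for each case: P(data | r = 1) = (4/5)(1/4)(0/3) = 0; P(data | r = 3) = (2/5)(3/4)(2/3)(1/2) = 1/10; P(data | r = 4) = (1/5)(4/4)(3/3)(2/2) = 1/5.
Multiplying each by its prior: 2/5 · 0 = 0, 2/5 · 1/10 = 1/25, 1/5 · 1/5 = 1/25; with total 2/25.
Hence P(r = 3 | data) = (1/25) / (2/25) = 1/2.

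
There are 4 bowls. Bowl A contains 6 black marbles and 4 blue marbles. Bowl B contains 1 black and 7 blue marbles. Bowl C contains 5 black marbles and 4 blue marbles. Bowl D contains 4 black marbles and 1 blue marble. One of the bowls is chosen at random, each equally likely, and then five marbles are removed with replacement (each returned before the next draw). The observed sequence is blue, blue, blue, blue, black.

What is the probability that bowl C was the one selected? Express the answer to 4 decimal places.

0.1943

Under each hypothesis, the probability of the observed sequence is: P(data | bowl A) = (4/10)(4/10)(4/10)(4/10)(6/10) = 0.01536; P(data | bowl B) = (7/8)(7/8)(7/8)(7/8)(1/8) = 0.073273; P(data | bowl C) = (4/9)(4/9)(4/9)(4/9)(5/9) = 0.021677; P(data | bowl D) = (1/5)(1/5)(1/5)(1/5)(4/5) = 0.00128.
Weighting by the prior gives 1/4 · 0.01536 = 0.00384, 1/4 · 0.073273 = 0.018318, 1/4 · 0.021677 = 0.0054192, 1/4 · 0.00128 = 0.00032; summing to 0.027897.
By Bayes' rule, P(bowl C | data) = (0.0054192) / (0.027897) = 0.19426.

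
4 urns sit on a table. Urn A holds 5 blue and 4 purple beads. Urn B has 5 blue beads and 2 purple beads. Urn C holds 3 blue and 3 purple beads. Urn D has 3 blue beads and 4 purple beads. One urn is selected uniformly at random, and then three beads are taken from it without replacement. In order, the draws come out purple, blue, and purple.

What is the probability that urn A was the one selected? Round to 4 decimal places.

0.2439

For each hypothesis, P(data | H) works out to: P(data | urn A) = (4/9)(5/8)(3/7) = 5/42; P(data | urn B) = (2/7)(5/6)(1/5) = 1/21; P(data | urn C) = (3/6)(3/5)(2/4) = 3/20; P(data | urn D) = (4/7)(3/6)(3/5) = 6/35.
The prior-weighted likelihoods are 1/4 · 5/42 = 5/168, 1/4 · 1/21 = 1/84, 1/4 · 3/20 = 3/80, 1/4 · 6/35 = 3/70; with total 41/336.
Hence P(urn A | data) = (5/168) / (41/336) = 10/41.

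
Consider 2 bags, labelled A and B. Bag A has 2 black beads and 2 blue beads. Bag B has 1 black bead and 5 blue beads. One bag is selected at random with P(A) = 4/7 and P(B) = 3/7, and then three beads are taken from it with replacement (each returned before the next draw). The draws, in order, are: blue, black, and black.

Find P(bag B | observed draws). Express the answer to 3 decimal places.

Under each hypothesis, the probability of the observed sequence is: P(data | bag A) = (2/4)(2/4)(2/4) = 1/8; P(data | bag B) = (5/6)(1/6)(1/6) = 5/216.
The prior-weighted likelihoods are 4/7 · 1/8 = 1/14, 3/7 · 5/216 = 5/504; with total 41/504.
Hence P(bag B | data) = (5/504) / (41/504) = 5/41.

0.122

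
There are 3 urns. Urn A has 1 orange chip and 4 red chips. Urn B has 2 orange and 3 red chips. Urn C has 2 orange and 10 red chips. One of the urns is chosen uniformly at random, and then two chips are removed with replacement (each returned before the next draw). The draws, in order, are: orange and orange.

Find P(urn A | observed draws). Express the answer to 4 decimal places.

Under each hypothesis, the probability of the observed sequence is: P(data | urn A) = (1/5)(1/5) = 1/25; P(data | urn B) = (2/5)(2/5) = 4/25; P(data | urn C) = (2/12)(2/12) = 1/36.
Multiplying each by its prior: 1/3 · 1/25 = 1/75, 1/3 · 4/25 = 4/75, 1/3 · 1/36 = 1/108; summing to 41/540.
By Bayes' rule, P(urn A | data) = (1/75) / (41/540) = 36/205.

0.1756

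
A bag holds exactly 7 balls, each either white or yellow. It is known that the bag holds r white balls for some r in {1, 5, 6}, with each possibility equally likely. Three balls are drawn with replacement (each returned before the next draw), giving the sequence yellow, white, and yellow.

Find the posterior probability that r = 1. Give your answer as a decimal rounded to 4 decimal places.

The likelihood of the observed sequence under each hypothesis: P(data | r = 1) = (6/7)(1/7)(6/7) = 0.10496; P(data | r = 5) = (2/7)(5/7)(2/7) = 0.058309; P(data | r = 6) = (1/7)(6/7)(1/7) = 0.017493.
Weighting by the prior gives 1/3 · 0.10496 = 0.034985, 1/3 · 0.058309 = 0.019436, 1/3 · 0.017493 = 0.0058309; with total 0.060253.
Hence P(r = 1 | data) = (0.034985) / (0.060253) = 0.58065.

0.5806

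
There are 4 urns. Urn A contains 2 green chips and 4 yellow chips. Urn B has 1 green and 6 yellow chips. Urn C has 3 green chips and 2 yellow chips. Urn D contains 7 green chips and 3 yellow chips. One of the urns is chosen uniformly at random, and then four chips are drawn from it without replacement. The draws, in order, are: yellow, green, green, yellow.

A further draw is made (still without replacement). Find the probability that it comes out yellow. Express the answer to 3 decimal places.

The likelihood of the observed sequence under each hypothesis: P(data | urn A) = (4/6)(2/5)(1/4)(3/3) = 1/15; P(data | urn B) = (6/7)(1/6)(0/5) = 0; P(data | urn C) = (2/5)(3/4)(2/3)(1/2) = 1/10; P(data | urn D) = (3/10)(7/9)(6/8)(2/7) = 1/20.
Weighting by the prior gives 1/4 · 1/15 = 1/60, 1/4 · 0 = 0, 1/4 · 1/10 = 1/40, 1/4 · 1/20 = 1/80; summing to 13/240.
The posterior is then P(urn A | data) = 4/13, P(urn B | data) = 0, P(urn C | data) = 6/13, P(urn D | data) = 3/13.
The predictive probability is P(yellow next | data) = (1)(4/13) + (0)(6/13) + (1/6)(3/13) = 9/26.

0.346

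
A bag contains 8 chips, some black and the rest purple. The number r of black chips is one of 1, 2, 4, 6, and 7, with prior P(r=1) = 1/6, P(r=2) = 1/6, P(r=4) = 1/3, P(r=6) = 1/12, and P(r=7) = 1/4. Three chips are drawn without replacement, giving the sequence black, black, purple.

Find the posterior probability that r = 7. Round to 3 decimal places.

Under each hypothesis, the probability of the observed sequence is: P(data | r = 1) = (1/8)(0/7) = 0; P(data | r = 2) = (2/8)(1/7)(6/6) = 1/28; P(data | r = 4) = (4/8)(3/7)(4/6) = 1/7; P(data | r = 6) = (6/8)(5/7)(2/6) = 5/28; P(data | r = 7) = (7/8)(6/7)(1/6) = 1/8.
Multiplying each by its prior: 1/6 · 0 = 0, 1/6 · 1/28 = 1/168, 1/3 · 1/7 = 1/21, 1/12 · 5/28 = 5/336, 1/4 · 1/8 = 1/32; these sum to 67/672.
By Bayes' rule, P(r = 7 | data) = (1/32) / (67/672) = 21/67.

0.313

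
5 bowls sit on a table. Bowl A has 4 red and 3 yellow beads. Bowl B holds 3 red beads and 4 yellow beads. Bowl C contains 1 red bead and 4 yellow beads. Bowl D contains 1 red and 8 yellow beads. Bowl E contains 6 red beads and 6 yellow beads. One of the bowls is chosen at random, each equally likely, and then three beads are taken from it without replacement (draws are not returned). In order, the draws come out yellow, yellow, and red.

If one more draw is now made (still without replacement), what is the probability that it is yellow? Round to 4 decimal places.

The likelihood of the observed sequence under each hypothesis: P(data | bowl A) = (3/7)(2/6)(4/5) = 0.11429; P(data | bowl B) = (4/7)(3/6)(3/5) = 0.17143; P(data | bowl C) = (4/5)(3/4)(1/3) = 0.2; P(data | bowl D) = (8/9)(7/8)(1/7) = 0.11111; P(data | bowl E) = (6/12)(5/11)(6/10) = 0.13636.
Weighting by the prior gives 1/5 · 0.11429 = 0.022857, 1/5 · 0.17143 = 0.034286, 1/5 · 0.2 = 0.04, 1/5 · 0.11111 = 0.022222, 1/5 · 0.13636 = 0.027273; with total 0.14664.
The posterior is then P(bowl A | data) = 0.15587, P(bowl B | data) = 0.23381, P(bowl C | data) = 0.27278, P(bowl D | data) = 0.15154, P(bowl E | data) = 0.18599.
So P(yellow next | data) = Σ P(yellow next | H) P(H | data) = (1/4)(0.15587) + (1/2)(0.23381) + (1)(0.27278) + (1)(0.15154) + (4/9)(0.18599) = 0.66286.

0.6629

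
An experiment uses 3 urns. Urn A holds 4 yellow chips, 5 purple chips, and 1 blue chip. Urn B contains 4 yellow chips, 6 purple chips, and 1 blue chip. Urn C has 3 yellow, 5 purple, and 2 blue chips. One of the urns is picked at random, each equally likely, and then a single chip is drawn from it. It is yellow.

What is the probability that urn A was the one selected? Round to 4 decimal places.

The likelihood of this draw under each hypothesis: P(data | urn A) = (4/10) = 2/5; P(data | urn B) = (4/11) = 4/11; P(data | urn C) = (3/10) = 3/10.
The prior-weighted likelihoods are 1/3 · 2/5 = 2/15, 1/3 · 4/11 = 4/33, 1/3 · 3/10 = 1/10; summing to 39/110.
Hence P(urn A | data) = (2/15) / (39/110) = 44/117.

0.3761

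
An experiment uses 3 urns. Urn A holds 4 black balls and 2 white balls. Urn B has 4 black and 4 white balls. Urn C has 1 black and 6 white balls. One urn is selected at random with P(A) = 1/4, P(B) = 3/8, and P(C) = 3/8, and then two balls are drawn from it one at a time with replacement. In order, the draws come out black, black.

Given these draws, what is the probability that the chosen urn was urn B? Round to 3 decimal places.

Under each hypothesis, the probability of the observed sequence is: P(data | urn A) = (4/6)(4/6) = 0.44444; P(data | urn B) = (4/8)(4/8) = 0.25; P(data | urn C) = (1/7)(1/7) = 0.020408.
Multiplying each by its prior: 1/4 · 0.44444 = 0.11111, 3/8 · 0.25 = 0.09375, 3/8 · 0.020408 = 0.0076531; these sum to 0.21251.
Hence P(urn B | data) = (0.09375) / (0.21251) = 0.44115.

0.441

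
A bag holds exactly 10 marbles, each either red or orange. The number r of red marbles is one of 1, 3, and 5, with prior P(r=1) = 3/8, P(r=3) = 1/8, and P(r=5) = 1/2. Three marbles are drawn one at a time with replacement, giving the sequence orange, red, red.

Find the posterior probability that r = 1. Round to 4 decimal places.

Compute the likelihood of the observed sequence for each case: P(data | r = 1) = (9/10)(1/10)(1/10) = 0.009; P(data | r = 3) = (7/10)(3/10)(3/10) = 0.063; P(data | r = 5) = (5/10)(5/10)(5/10) = 0.125.
Multiplying each by its prior: 3/8 · 0.009 = 0.003375, 1/8 · 0.063 = 0.007875, 1/2 · 0.125 = 0.0625; these sum to 0.07375.
So P(r = 1 | data) = (0.003375) / (0.07375) = 0.045763.

0.0458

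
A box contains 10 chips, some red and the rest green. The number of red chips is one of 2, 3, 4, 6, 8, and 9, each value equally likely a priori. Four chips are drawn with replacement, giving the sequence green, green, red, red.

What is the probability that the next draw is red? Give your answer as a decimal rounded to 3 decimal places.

The likelihood of the observed sequence under each hypothesis: P(data | r = 2) = (8/10)(8/10)(2/10)(2/10) = 0.0256; P(data | r = 3) = (7/10)(7/10)(3/10)(3/10) = 0.0441; P(data | r = 4) = (6/10)(6/10)(4/10)(4/10) = 0.0576; P(data | r = 6) = (4/10)(4/10)(6/10)(6/10) = 0.0576; P(data | r = 8) = (2/10)(2/10)(8/10)(8/10) = 0.0256; P(data | r = 9) = (1/10)(1/10)(9/10)(9/10) = 0.0081.
Multiplying each by its prior: 1/6 · 0.0256 = 0.0042667, 1/6 · 0.0441 = 0.00735, 1/6 · 0.0576 = 0.0096, 1/6 · 0.0576 = 0.0096, 1/6 · 0.0256 = 0.0042667, 1/6 · 0.0081 = 0.00135; summing to 0.036433.
Normalising, the posterior is P(r = 2 | data) = 0.11711, P(r = 3 | data) = 0.20174, P(r = 4 | data) = 0.26349, P(r = 6 | data) = 0.26349, P(r = 8 | data) = 0.11711, P(r = 9 | data) = 0.037054.
The predictive probability is P(red next | data) = (1/5)(0.11711) + (3/10)(0.20174) + (2/5)(0.26349) + (3/5)(0.26349) + (4/5)(0.11711) + (9/10)(0.037054) = 0.47447.

0.474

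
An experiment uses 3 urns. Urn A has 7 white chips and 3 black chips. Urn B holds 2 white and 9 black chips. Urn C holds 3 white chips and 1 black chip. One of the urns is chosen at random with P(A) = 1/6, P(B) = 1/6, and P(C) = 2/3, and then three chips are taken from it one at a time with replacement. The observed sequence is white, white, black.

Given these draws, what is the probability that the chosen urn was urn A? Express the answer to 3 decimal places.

For each hypothesis, P(data | H) works out to: P(data | urn A) = (7/10)(7/10)(3/10) = 0.147; P(data | urn B) = (2/11)(2/11)(9/11) = 0.027047; P(data | urn C) = (3/4)(3/4)(1/4) = 0.14062.
The prior-weighted likelihoods are 1/6 · 0.147 = 0.0245, 1/6 · 0.027047 = 0.0045079, 2/3 · 0.14062 = 0.09375; summing to 0.12276.
Therefore the posterior P(urn A | data) = (0.0245) / (0.12276) = 0.19958.

0.200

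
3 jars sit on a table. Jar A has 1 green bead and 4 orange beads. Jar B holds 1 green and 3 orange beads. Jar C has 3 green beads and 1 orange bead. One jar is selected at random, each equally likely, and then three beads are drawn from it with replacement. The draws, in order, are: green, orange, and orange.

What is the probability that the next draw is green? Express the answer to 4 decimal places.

For each hypothesis, P(data | H) works out to: P(data | jar A) = (1/5)(4/5)(4/5) = 0.128; P(data | jar B) = (1/4)(3/4)(3/4) = 0.14062; P(data | jar C) = (3/4)(1/4)(1/4) = 0.046875.
Multiplying each by its prior: 1/3 · 0.128 = 0.042667, 1/3 · 0.14062 = 0.046875, 1/3 · 0.046875 = 0.015625; summing to 0.10517.
Dividing through by the total gives posterior P(jar A | data) = 0.40571, P(jar B | data) = 0.44572, P(jar C | data) = 0.14857.
So P(green next | data) = Σ P(green next | H) P(H | data) = (1/5)(0.40571) + (1/4)(0.44572) + (3/4)(0.14857) = 0.304.

0.3040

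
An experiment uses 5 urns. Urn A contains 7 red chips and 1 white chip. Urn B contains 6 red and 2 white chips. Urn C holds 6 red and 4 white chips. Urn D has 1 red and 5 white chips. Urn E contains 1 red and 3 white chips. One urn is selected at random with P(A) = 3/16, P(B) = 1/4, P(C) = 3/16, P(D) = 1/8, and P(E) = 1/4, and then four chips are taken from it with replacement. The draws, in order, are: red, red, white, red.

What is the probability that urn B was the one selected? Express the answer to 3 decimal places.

Compute the likelihood of the observed sequence for each case: P(data | urn A) = (7/8)(7/8)(1/8)(7/8) = 0.08374; P(data | urn B) = (6/8)(6/8)(2/8)(6/8) = 0.10547; P(data | urn C) = (6/10)(6/10)(4/10)(6/10) = 0.0864; P(data | urn D) = (1/6)(1/6)(5/6)(1/6) = 0.003858; P(data | urn E) = (1/4)(1/4)(3/4)(1/4) = 0.011719.
Multiplying each by its prior: 3/16 · 0.08374 = 0.015701, 1/4 · 0.10547 = 0.026367, 3/16 · 0.0864 = 0.0162, 1/8 · 0.003858 = 0.00048225, 1/4 · 0.011719 = 0.0029297; these sum to 0.06168.
Hence P(urn B | data) = (0.026367) / (0.06168) = 0.42748.

0.427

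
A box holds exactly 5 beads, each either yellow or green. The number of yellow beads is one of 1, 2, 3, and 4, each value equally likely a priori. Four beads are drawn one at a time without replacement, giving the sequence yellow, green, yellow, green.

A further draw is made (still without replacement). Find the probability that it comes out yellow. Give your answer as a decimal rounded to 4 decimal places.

The likelihood of the observed sequence under each hypothesis: P(data | r = 1) = (1/5)(4/4)(0/3) = 0; P(data | r = 2) = (2/5)(3/4)(1/3)(2/2) = 1/10; P(data | r = 3) = (3/5)(2/4)(2/3)(1/2) = 1/10; P(data | r = 4) = (4/5)(1/4)(3/3)(0/2) = 0.
Weighting by the prior gives 1/4 · 0 = 0, 1/4 · 1/10 = 1/40, 1/4 · 1/10 = 1/40, 1/4 · 0 = 0; with total 1/20.
The posterior is then P(r = 1 | data) = 0, P(r = 2 | data) = 1/2, P(r = 3 | data) = 1/2, P(r = 4 | data) = 0.
Averaging over the posterior, P(yellow next | data) = (0)(1/2) + (1)(1/2) = 1/2.

0.5000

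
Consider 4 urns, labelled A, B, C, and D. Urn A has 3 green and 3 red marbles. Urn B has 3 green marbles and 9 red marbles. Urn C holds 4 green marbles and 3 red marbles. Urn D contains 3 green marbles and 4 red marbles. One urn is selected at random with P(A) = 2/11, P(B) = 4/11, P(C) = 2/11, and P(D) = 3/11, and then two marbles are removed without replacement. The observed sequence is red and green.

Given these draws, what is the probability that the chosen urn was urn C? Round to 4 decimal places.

Compute the likelihood of the observed sequence for each case: P(data | urn A) = (3/6)(3/5) = 0.3; P(data | urn B) = (9/12)(3/11) = 0.20455; P(data | urn C) = (3/7)(4/6) = 0.28571; P(data | urn D) = (4/7)(3/6) = 0.28571.
The prior-weighted likelihoods are 2/11 · 0.3 = 0.054545, 4/11 · 0.20455 = 0.07438, 2/11 · 0.28571 = 0.051948, 3/11 · 0.28571 = 0.077922; summing to 0.2588.
By Bayes' rule, P(urn C | data) = (0.051948) / (0.2588) = 0.20073.

0.2007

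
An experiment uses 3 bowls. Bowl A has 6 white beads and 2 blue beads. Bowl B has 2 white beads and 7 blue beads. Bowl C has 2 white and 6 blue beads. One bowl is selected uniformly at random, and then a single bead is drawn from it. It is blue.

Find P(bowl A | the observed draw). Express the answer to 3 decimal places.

0.141

Compute the likelihood of this draw for each case: P(data | bowl A) = (2/8) = 1/4; P(data | bowl B) = (7/9) = 7/9; P(data | bowl C) = (6/8) = 3/4.
The prior-weighted likelihoods are 1/3 · 1/4 = 1/12, 1/3 · 7/9 = 7/27, 1/3 · 3/4 = 1/4; these sum to 16/27.
By Bayes' rule, P(bowl A | data) = (1/12) / (16/27) = 9/64.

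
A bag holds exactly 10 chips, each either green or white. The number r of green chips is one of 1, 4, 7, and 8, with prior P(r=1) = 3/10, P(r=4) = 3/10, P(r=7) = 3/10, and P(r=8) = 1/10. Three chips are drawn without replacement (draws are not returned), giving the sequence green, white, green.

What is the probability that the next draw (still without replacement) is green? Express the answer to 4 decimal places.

0.6058

The likelihood of the observed sequence under each hypothesis: P(data | r = 1) = (1/10)(9/9)(0/8) = 0; P(data | r = 4) = (4/10)(6/9)(3/8) = 0.1; P(data | r = 7) = (7/10)(3/9)(6/8) = 0.175; P(data | r = 8) = (8/10)(2/9)(7/8) = 0.15556.
Weighting by the prior gives 3/10 · 0 = 0, 3/10 · 0.1 = 0.03, 3/10 · 0.175 = 0.0525, 1/10 · 0.15556 = 0.015556; summing to 0.098056.
Normalising, the posterior is P(r = 1 | data) = 0, P(r = 4 | data) = 0.30595, P(r = 7 | data) = 0.53541, P(r = 8 | data) = 0.15864.
So P(green next | data) = Σ P(green next | H) P(H | data) = (2/7)(0.30595) + (5/7)(0.53541) + (6/7)(0.15864) = 0.60583.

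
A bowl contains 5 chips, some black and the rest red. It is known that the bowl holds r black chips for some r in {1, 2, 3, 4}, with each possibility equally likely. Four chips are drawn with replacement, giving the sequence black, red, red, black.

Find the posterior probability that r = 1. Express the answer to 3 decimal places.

0.154

Compute the likelihood of the observed sequence for each case: P(data | r = 1) = (1/5)(4/5)(4/5)(1/5) = 16/625; P(data | r = 2) = (2/5)(3/5)(3/5)(2/5) = 36/625; P(data | r = 3) = (3/5)(2/5)(2/5)(3/5) = 36/625; P(data | r = 4) = (4/5)(1/5)(1/5)(4/5) = 16/625.
Weighting by the prior gives 1/4 · 16/625 = 4/625, 1/4 · 36/625 = 9/625, 1/4 · 36/625 = 9/625, 1/4 · 16/625 = 4/625; with total 26/625.
Hence P(r = 1 | data) = (4/625) / (26/625) = 2/13.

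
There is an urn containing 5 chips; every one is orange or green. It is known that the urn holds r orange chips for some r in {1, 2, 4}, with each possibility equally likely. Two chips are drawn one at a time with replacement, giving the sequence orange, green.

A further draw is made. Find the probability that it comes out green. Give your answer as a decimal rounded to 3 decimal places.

For each hypothesis, P(data | H) works out to: P(data | r = 1) = (1/5)(4/5) = 4/25; P(data | r = 2) = (2/5)(3/5) = 6/25; P(data | r = 4) = (4/5)(1/5) = 4/25.
Weighting by the prior gives 1/3 · 4/25 = 4/75, 1/3 · 6/25 = 2/25, 1/3 · 4/25 = 4/75; with total 14/75.
Dividing through by the total gives posterior P(r = 1 | data) = 2/7, P(r = 2 | data) = 3/7, P(r = 4 | data) = 2/7.
So P(green next | data) = Σ P(green next | H) P(H | data) = (4/5)(2/7) + (3/5)(3/7) + (1/5)(2/7) = 19/35.

0.543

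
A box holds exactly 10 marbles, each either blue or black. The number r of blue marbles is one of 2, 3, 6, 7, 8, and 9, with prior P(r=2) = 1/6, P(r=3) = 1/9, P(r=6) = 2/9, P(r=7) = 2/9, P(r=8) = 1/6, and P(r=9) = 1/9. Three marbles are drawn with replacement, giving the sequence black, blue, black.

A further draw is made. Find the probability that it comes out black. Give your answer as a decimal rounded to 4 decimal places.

0.5345

For each hypothesis, P(data | H) works out to: P(data | r = 2) = (8/10)(2/10)(8/10) = 0.128; P(data | r = 3) = (7/10)(3/10)(7/10) = 0.147; P(data | r = 6) = (4/10)(6/10)(4/10) = 0.096; P(data | r = 7) = (3/10)(7/10)(3/10) = 0.063; P(data | r = 8) = (2/10)(8/10)(2/10) = 0.032; P(data | r = 9) = (1/10)(9/10)(1/10) = 0.009.
The prior-weighted likelihoods are 1/6 · 0.128 = 0.021333, 1/9 · 0.147 = 0.016333, 2/9 · 0.096 = 0.021333, 2/9 · 0.063 = 0.014, 1/6 · 0.032 = 0.0053333, 1/9 · 0.009 = 0.001; summing to 0.079333.
Normalising, the posterior is P(r = 2 | data) = 0.26891, P(r = 3 | data) = 0.20588, P(r = 6 | data) = 0.26891, P(r = 7 | data) = 0.17647, P(r = 8 | data) = 0.067227, P(r = 9 | data) = 0.012605.
Averaging over the posterior, P(black next | data) = (4/5)(0.26891) + (7/10)(0.20588) + (2/5)(0.26891) + (3/10)(0.17647) + (1/5)(0.067227) + (1/10)(0.012605) = 0.53445.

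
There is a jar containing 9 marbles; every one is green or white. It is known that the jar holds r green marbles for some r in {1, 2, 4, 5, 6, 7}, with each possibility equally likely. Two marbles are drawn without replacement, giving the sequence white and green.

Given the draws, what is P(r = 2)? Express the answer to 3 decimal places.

Compute the likelihood of the observed sequence for each case: P(data | r = 1) = (8/9)(1/8) = 1/9; P(data | r = 2) = (7/9)(2/8) = 7/36; P(data | r = 4) = (5/9)(4/8) = 5/18; P(data | r = 5) = (4/9)(5/8) = 5/18; P(data | r = 6) = (3/9)(6/8) = 1/4; P(data | r = 7) = (2/9)(7/8) = 7/36.
Multiplying each by its prior: 1/6 · 1/9 = 1/54, 1/6 · 7/36 = 7/216, 1/6 · 5/18 = 5/108, 1/6 · 5/18 = 5/108, 1/6 · 1/4 = 1/24, 1/6 · 7/36 = 7/216; these sum to 47/216.
By Bayes' rule, P(r = 2 | data) = (7/216) / (47/216) = 7/47.

0.149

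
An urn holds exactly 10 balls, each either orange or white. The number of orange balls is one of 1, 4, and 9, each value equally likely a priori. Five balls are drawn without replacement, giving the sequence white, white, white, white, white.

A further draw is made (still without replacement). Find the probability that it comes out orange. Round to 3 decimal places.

0.227

Under each hypothesis, the probability of the observed sequence is: P(data | r = 1) = (9/10)(8/9)(7/8)(6/7)(5/6) = 1/2; P(data | r = 4) = (6/10)(5/9)(4/8)(3/7)(2/6) = 1/42; P(data | r = 9) = (1/10)(0/9) = 0.
The prior-weighted likelihoods are 1/3 · 1/2 = 1/6, 1/3 · 1/42 = 1/126, 1/3 · 0 = 0; these sum to 11/63.
The posterior is then P(r = 1 | data) = 21/22, P(r = 4 | data) = 1/22, P(r = 9 | data) = 0.
So P(orange next | data) = Σ P(orange next | H) P(H | data) = (1/5)(21/22) + (4/5)(1/22) = 5/22.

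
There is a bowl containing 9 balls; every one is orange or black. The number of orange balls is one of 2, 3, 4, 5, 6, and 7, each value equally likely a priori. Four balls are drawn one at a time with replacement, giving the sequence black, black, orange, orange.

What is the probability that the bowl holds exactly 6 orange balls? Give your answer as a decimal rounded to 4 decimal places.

The likelihood of the observed sequence under each hypothesis: P(data | r = 2) = (7/9)(7/9)(2/9)(2/9) = 0.029873; P(data | r = 3) = (6/9)(6/9)(3/9)(3/9) = 0.049383; P(data | r = 4) = (5/9)(5/9)(4/9)(4/9) = 0.060966; P(data | r = 5) = (4/9)(4/9)(5/9)(5/9) = 0.060966; P(data | r = 6) = (3/9)(3/9)(6/9)(6/9) = 0.049383; P(data | r = 7) = (2/9)(2/9)(7/9)(7/9) = 0.029873.
Weighting by the prior gives 1/6 · 0.029873 = 0.0049789, 1/6 · 0.049383 = 0.0082305, 1/6 · 0.060966 = 0.010161, 1/6 · 0.060966 = 0.010161, 1/6 · 0.049383 = 0.0082305, 1/6 · 0.029873 = 0.0049789; with total 0.046741.
Hence P(r = 6 | data) = (0.0082305) / (0.046741) = 0.17609.

0.1761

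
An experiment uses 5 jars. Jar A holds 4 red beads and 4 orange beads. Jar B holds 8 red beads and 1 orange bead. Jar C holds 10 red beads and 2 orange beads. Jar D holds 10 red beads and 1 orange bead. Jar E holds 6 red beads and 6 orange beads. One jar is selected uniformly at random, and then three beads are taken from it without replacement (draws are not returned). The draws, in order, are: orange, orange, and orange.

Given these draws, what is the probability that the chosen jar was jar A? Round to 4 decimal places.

The likelihood of the observed sequence under each hypothesis: P(data | jar A) = (4/8)(3/7)(2/6) = 1/14; P(data | jar B) = (1/9)(0/8) = 0; P(data | jar C) = (2/12)(1/11)(0/10) = 0; P(data | jar D) = (1/11)(0/10) = 0; P(data | jar E) = (6/12)(5/11)(4/10) = 1/11.
Weighting by the prior gives 1/5 · 1/14 = 1/70, 1/5 · 0 = 0, 1/5 · 0 = 0, 1/5 · 0 = 0, 1/5 · 1/11 = 1/55; these sum to 5/154.
By Bayes' rule, P(jar A | data) = (1/70) / (5/154) = 11/25.

0.4400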